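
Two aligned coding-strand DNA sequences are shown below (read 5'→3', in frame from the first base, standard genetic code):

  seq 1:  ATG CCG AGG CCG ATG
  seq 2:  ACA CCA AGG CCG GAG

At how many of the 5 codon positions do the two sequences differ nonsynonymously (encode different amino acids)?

Codon 1: ATG Met / ACA Thr — nonsynonymous.
Codon 2: CCG Pro / CCA Pro — synonymous.
Codon 3: AGG Arg / AGG Arg — identical.
Codon 4: CCG Pro / CCG Pro — identical.
Codon 5: ATG Met / GAG Glu — nonsynonymous.
Nonsynonymous differences: 2.

2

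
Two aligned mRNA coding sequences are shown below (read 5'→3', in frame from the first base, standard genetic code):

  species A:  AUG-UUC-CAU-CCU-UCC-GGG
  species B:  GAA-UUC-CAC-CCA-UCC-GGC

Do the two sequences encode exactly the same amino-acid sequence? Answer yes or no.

Codon 1: AUG Met / GAA Glu — nonsynonymous.
Codon 2: UUC Phe / UUC Phe — identical.
Codon 3: CAU His / CAC His — synonymous.
Codon 4: CCU Pro / CCA Pro — synonymous.
Codon 5: UCC Ser / UCC Ser — identical.
Codon 6: GGG Gly / GGC Gly — synonymous.
Nonsynonymous differences: 1 → different protein.

no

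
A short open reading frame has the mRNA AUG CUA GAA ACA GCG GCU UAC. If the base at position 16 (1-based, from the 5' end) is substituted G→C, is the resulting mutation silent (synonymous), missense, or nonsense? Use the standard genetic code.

missense

Position 16 falls in codon 6: GCU → Ala.
After the substitution the codon is CCU → Pro.
Ala ≠ Pro, so this is a missense mutation.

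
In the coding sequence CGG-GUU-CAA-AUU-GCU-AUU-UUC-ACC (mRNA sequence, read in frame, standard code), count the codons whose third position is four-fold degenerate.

4

Codon 1 CGG (Arg): third position 4-fold.
Codon 2 GUU (Val): third position 4-fold.
Codon 3 CAA (Gln): third position 2-fold.
Codon 4 AUU (Ile): third position 3-fold.
Codon 5 GCU (Ala): third position 4-fold.
Codon 6 AUU (Ile): third position 3-fold.
Codon 7 UUC (Phe): third position 2-fold.
Codon 8 ACC (Thr): third position 4-fold.
Four-fold degenerate third positions: 4.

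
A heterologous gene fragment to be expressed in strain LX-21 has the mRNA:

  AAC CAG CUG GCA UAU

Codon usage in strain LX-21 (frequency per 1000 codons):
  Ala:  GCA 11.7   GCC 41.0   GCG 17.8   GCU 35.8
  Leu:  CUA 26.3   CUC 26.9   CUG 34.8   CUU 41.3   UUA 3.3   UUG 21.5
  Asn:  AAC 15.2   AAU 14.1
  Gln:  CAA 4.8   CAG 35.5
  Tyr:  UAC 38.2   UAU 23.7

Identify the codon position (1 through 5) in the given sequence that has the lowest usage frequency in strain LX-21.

4

Codon 1 AAC (Asn): 15.2 per 1000.
Codon 2 CAG (Gln): 35.5 per 1000.
Codon 3 CUG (Leu): 34.8 per 1000.
Codon 4 GCA (Ala): 11.7 per 1000.
Codon 5 UAU (Tyr): 23.7 per 1000.
Lowest frequency is 11.7 at codon 4.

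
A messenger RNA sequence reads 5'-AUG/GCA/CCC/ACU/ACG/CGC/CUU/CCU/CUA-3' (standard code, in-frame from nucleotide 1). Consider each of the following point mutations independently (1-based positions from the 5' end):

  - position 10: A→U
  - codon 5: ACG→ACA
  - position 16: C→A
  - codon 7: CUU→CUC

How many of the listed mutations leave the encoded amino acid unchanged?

Codon 4: ACU (Thr) → UCU (Ser) — missense.
Codon 5: ACG (Thr) → ACA (Thr) — synonymous.
Codon 6: CGC (Arg) → AGC (Ser) — missense.
Codon 7: CUU (Leu) → CUC (Leu) — synonymous.
Synonymous: 2 of 4.

2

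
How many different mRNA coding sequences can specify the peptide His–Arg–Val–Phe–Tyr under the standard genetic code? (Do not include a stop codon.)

His: 2 codons.
Arg: 6 codons.
Val: 4 codons.
Phe: 2 codons.
Tyr: 2 codons.
2 × 6 × 4 × 2 × 2 = 192.

192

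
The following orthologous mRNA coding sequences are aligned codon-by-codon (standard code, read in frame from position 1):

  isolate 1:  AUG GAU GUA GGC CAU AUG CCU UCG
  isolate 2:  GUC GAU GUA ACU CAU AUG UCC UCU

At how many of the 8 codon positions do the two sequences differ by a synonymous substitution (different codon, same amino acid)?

Codon 1: AUG Met / GUC Val — nonsynonymous.
Codon 2: GAU Asp / GAU Asp — identical.
Codon 3: GUA Val / GUA Val — identical.
Codon 4: GGC Gly / ACU Thr — nonsynonymous.
Codon 5: CAU His / CAU His — identical.
Codon 6: AUG Met / AUG Met — identical.
Codon 7: CCU Pro / UCC Ser — nonsynonymous.
Codon 8: UCG Ser / UCU Ser — synonymous.
Synonymous differences: 1.

1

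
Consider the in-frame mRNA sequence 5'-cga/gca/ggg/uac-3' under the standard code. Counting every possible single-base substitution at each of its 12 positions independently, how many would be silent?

11

Codon 1 (CGA, Arg): 4 synonymous substitutions.
Codon 2 (GCA, Ala): 3 synonymous substitutions.
Codon 3 (GGG, Gly): 3 synonymous substitutions.
Codon 4 (UAC, Tyr): 1 synonymous substitution.
Total: 4 + 3 + 3 + 1 = 11.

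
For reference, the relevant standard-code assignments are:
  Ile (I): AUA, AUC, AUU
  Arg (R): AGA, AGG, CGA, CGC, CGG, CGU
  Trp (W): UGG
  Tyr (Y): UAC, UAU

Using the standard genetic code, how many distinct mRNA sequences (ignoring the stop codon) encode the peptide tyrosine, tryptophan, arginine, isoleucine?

Tyr: 2 codons.
Trp: 1 codon.
Arg: 6 codons.
Ile: 3 codons.
2 × 1 × 6 × 3 = 36.

36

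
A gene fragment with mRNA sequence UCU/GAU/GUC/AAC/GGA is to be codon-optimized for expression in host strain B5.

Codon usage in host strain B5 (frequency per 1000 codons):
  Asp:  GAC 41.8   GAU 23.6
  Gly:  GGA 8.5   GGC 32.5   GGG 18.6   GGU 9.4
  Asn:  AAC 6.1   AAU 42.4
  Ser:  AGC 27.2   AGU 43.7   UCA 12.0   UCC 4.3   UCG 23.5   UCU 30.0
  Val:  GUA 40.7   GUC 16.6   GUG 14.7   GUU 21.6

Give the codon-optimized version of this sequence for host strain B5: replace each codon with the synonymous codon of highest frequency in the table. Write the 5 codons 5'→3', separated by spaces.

Codon 1 (Ser): best is AGU at 43.7.
Codon 2 (Asp): best is GAC at 41.8.
Codon 3 (Val): best is GUA at 40.7.
Codon 4 (Asn): best is AAU at 42.4.
Codon 5 (Gly): best is GGC at 32.5.

AGU GAC GUA AAU GGC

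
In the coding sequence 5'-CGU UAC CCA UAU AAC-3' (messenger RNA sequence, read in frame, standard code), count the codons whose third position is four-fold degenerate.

2

Codon 1 CGU (Arg): third position 4-fold.
Codon 2 UAC (Tyr): third position 2-fold.
Codon 3 CCA (Pro): third position 4-fold.
Codon 4 UAU (Tyr): third position 2-fold.
Codon 5 AAC (Asn): third position 2-fold.
Four-fold degenerate third positions: 2.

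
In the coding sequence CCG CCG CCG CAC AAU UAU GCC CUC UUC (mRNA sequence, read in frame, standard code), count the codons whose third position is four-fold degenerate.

5

Codon 1 CCG (Pro): third position 4-fold.
Codon 2 CCG (Pro): third position 4-fold.
Codon 3 CCG (Pro): third position 4-fold.
Codon 4 CAC (His): third position 2-fold.
Codon 5 AAU (Asn): third position 2-fold.
Codon 6 UAU (Tyr): third position 2-fold.
Codon 7 GCC (Ala): third position 4-fold.
Codon 8 CUC (Leu): third position 4-fold.
Codon 9 UUC (Phe): third position 2-fold.
Four-fold degenerate third positions: 5.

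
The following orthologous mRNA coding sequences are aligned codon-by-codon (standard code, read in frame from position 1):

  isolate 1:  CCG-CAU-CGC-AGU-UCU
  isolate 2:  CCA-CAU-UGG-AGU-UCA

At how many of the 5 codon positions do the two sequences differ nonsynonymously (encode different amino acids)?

Codon 1: CCG Pro / CCA Pro — synonymous.
Codon 2: CAU His / CAU His — identical.
Codon 3: CGC Arg / UGG Trp — nonsynonymous.
Codon 4: AGU Ser / AGU Ser — identical.
Codon 5: UCU Ser / UCA Ser — synonymous.
Nonsynonymous differences: 1.

1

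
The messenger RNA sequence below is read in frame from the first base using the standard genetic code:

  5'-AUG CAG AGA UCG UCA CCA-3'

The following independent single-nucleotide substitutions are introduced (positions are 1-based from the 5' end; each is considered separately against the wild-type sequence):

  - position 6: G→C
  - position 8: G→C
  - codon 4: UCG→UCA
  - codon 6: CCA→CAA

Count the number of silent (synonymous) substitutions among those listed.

1

Codon 2: CAG (Gln) → CAC (His) — missense.
Codon 3: AGA (Arg) → ACA (Thr) — missense.
Codon 4: UCG (Ser) → UCA (Ser) — synonymous.
Codon 6: CCA (Pro) → CAA (Gln) — missense.
Synonymous: 1 of 4.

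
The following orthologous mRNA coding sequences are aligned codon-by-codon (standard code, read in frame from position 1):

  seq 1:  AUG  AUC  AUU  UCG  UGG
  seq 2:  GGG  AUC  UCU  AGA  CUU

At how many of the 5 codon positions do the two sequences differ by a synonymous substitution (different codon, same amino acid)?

0

Codon 1: AUG Met / GGG Gly — nonsynonymous.
Codon 2: AUC Ile / AUC Ile — identical.
Codon 3: AUU Ile / UCU Ser — nonsynonymous.
Codon 4: UCG Ser / AGA Arg — nonsynonymous.
Codon 5: UGG Trp / CUU Leu — nonsynonymous.
Synonymous differences: 0.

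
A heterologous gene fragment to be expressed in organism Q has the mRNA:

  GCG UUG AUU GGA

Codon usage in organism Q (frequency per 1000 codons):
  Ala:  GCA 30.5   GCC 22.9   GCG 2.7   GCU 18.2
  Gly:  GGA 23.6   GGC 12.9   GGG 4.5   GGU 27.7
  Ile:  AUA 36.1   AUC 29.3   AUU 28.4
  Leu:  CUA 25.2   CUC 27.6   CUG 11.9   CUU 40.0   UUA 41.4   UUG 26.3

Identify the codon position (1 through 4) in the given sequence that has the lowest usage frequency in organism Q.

Codon 1 GCG (Ala): 2.7 per 1000.
Codon 2 UUG (Leu): 26.3 per 1000.
Codon 3 AUU (Ile): 28.4 per 1000.
Codon 4 GGA (Gly): 23.6 per 1000.
Lowest frequency is 2.7 at codon 1.

1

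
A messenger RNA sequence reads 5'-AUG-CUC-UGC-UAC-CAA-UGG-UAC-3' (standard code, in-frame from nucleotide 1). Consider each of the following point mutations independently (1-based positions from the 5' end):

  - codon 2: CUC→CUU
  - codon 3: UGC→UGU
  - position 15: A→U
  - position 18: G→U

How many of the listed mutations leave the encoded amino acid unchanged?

Codon 2: CUC (Leu) → CUU (Leu) — synonymous.
Codon 3: UGC (Cys) → UGU (Cys) — synonymous.
Codon 5: CAA (Gln) → CAU (His) — missense.
Codon 6: UGG (Trp) → UGU (Cys) — missense.
Synonymous: 2 of 4.

2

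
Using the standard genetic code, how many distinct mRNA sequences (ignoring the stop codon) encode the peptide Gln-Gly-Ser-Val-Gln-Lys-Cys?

1536

Gln: 2 codons.
Gly: 4 codons.
Ser: 6 codons.
Val: 4 codons.
Gln: 2 codons.
Lys: 2 codons.
Cys: 2 codons.
2 × 4 × 6 × 4 × 2 × 2 × 2 = 1536.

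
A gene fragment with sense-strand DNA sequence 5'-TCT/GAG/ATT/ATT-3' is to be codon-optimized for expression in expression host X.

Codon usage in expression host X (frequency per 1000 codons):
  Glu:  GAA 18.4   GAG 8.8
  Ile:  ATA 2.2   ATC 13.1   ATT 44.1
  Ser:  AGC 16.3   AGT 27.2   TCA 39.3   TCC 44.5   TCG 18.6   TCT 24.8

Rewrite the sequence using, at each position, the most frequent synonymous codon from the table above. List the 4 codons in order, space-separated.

TCC GAA ATT ATT

Codon 1 (Ser): best is TCC at 44.5.
Codon 2 (Glu): best is GAA at 18.4.
Codon 3 (Ile): best is ATT at 44.1.
Codon 4 (Ile): best is ATT at 44.1.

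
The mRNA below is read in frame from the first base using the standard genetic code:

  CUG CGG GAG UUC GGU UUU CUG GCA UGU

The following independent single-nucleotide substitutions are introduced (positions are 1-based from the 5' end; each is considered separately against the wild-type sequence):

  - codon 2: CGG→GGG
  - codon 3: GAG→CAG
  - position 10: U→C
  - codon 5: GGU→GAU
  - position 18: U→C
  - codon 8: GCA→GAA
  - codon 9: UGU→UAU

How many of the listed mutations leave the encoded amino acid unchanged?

Codon 2: CGG (Arg) → GGG (Gly) — missense.
Codon 3: GAG (Glu) → CAG (Gln) — missense.
Codon 4: UUC (Phe) → CUC (Leu) — missense.
Codon 5: GGU (Gly) → GAU (Asp) — missense.
Codon 6: UUU (Phe) → UUC (Phe) — synonymous.
Codon 8: GCA (Ala) → GAA (Glu) — missense.
Codon 9: UGU (Cys) → UAU (Tyr) — missense.
Synonymous: 1 of 7.

1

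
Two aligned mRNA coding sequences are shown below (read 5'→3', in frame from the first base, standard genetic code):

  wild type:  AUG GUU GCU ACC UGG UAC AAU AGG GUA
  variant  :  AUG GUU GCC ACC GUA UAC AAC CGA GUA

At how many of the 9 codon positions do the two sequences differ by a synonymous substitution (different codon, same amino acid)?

3

Codon 1: AUG Met / AUG Met — identical.
Codon 2: GUU Val / GUU Val — identical.
Codon 3: GCU Ala / GCC Ala — synonymous.
Codon 4: ACC Thr / ACC Thr — identical.
Codon 5: UGG Trp / GUA Val — nonsynonymous.
Codon 6: UAC Tyr / UAC Tyr — identical.
Codon 7: AAU Asn / AAC Asn — synonymous.
Codon 8: AGG Arg / CGA Arg — synonymous.
Codon 9: GUA Val / GUA Val — identical.
Synonymous differences: 3.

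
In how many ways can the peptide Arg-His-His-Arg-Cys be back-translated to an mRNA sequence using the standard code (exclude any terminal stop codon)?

Arg: 6 codons.
His: 2 codons.
His: 2 codons.
Arg: 6 codons.
Cys: 2 codons.
6 × 2 × 2 × 6 × 2 = 288.

288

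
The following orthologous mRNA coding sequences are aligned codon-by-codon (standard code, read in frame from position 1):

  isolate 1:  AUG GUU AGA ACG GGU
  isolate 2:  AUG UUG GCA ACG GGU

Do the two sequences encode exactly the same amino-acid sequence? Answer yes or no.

Codon 1: AUG Met / AUG Met — identical.
Codon 2: GUU Val / UUG Leu — nonsynonymous.
Codon 3: AGA Arg / GCA Ala — nonsynonymous.
Codon 4: ACG Thr / ACG Thr — identical.
Codon 5: GGU Gly / GGU Gly — identical.
Nonsynonymous differences: 2 → different protein.

no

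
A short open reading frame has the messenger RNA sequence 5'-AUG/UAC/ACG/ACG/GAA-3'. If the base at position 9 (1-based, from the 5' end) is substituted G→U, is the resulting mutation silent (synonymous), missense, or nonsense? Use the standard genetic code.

Position 9 falls in codon 3: ACG → Thr.
After the substitution the codon is ACU → Thr.
Both encode Thr, so the change is synonymous.

silent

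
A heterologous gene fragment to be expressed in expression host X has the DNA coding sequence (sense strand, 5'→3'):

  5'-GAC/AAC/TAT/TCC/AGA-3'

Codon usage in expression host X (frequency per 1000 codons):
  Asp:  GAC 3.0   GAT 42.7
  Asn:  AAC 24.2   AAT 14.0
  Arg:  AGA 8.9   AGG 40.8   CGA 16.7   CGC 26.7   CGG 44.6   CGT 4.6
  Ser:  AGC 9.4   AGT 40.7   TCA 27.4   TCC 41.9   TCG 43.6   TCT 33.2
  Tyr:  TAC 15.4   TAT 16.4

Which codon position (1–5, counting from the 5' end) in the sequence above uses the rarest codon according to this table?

Codon 1 GAC (Asp): 3.0 per 1000.
Codon 2 AAC (Asn): 24.2 per 1000.
Codon 3 TAT (Tyr): 16.4 per 1000.
Codon 4 TCC (Ser): 41.9 per 1000.
Codon 5 AGA (Arg): 8.9 per 1000.
Lowest frequency is 3.0 at codon 1.

1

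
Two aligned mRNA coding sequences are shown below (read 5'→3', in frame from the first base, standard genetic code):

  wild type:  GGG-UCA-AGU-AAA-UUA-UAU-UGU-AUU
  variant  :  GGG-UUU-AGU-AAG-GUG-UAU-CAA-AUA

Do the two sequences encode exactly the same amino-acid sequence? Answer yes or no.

no

Codon 1: GGG Gly / GGG Gly — identical.
Codon 2: UCA Ser / UUU Phe — nonsynonymous.
Codon 3: AGU Ser / AGU Ser — identical.
Codon 4: AAA Lys / AAG Lys — synonymous.
Codon 5: UUA Leu / GUG Val — nonsynonymous.
Codon 6: UAU Tyr / UAU Tyr — identical.
Codon 7: UGU Cys / CAA Gln — nonsynonymous.
Codon 8: AUU Ile / AUA Ile — synonymous.
Nonsynonymous differences: 3 → different protein.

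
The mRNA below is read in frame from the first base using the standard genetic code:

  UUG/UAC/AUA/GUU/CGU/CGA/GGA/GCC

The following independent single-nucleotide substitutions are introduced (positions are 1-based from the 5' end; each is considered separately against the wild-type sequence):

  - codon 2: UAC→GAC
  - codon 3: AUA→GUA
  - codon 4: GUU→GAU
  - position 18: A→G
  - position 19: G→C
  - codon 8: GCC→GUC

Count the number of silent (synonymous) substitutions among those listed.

1

Codon 2: UAC (Tyr) → GAC (Asp) — missense.
Codon 3: AUA (Ile) → GUA (Val) — missense.
Codon 4: GUU (Val) → GAU (Asp) — missense.
Codon 6: CGA (Arg) → CGG (Arg) — synonymous.
Codon 7: GGA (Gly) → CGA (Arg) — missense.
Codon 8: GCC (Ala) → GUC (Val) — missense.
Synonymous: 1 of 6.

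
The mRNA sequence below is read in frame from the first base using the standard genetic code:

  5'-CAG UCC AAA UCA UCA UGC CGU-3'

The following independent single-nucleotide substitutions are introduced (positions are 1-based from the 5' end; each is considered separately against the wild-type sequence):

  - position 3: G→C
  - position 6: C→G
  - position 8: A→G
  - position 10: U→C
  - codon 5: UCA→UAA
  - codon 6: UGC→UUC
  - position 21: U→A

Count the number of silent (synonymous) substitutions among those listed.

2

Codon 1: CAG (Gln) → CAC (His) — missense.
Codon 2: UCC (Ser) → UCG (Ser) — synonymous.
Codon 3: AAA (Lys) → AGA (Arg) — missense.
Codon 4: UCA (Ser) → CCA (Pro) — missense.
Codon 5: UCA (Ser) → UAA (Stop) — nonsense.
Codon 6: UGC (Cys) → UUC (Phe) — missense.
Codon 7: CGU (Arg) → CGA (Arg) — synonymous.
Synonymous: 2 of 7.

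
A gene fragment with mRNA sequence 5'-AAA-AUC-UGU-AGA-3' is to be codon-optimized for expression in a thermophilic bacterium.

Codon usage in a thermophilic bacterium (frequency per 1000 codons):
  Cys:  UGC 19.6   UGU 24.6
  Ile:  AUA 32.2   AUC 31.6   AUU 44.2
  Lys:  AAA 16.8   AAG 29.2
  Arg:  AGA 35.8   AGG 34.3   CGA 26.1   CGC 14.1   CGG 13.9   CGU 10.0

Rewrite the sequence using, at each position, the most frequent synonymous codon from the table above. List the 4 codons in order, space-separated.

Codon 1 (Lys): best is AAG at 29.2.
Codon 2 (Ile): best is AUU at 44.2.
Codon 3 (Cys): best is UGU at 24.6.
Codon 4 (Arg): best is AGA at 35.8.

AAG AUU UGU AGA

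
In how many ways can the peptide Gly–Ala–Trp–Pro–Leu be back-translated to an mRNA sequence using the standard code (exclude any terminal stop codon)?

Gly: 4 codons.
Ala: 4 codons.
Trp: 1 codon.
Pro: 4 codons.
Leu: 6 codons.
4 × 4 × 1 × 4 × 6 = 384.

384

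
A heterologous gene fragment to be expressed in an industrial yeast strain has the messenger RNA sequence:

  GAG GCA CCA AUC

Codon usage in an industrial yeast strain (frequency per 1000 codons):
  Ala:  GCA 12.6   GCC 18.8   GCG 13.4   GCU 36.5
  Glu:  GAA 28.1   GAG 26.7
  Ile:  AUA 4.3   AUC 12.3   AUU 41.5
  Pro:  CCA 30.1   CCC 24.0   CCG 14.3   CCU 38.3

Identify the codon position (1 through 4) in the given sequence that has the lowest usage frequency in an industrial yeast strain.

4

Codon 1 GAG (Glu): 26.7 per 1000.
Codon 2 GCA (Ala): 12.6 per 1000.
Codon 3 CCA (Pro): 30.1 per 1000.
Codon 4 AUC (Ile): 12.3 per 1000.
Lowest frequency is 12.3 at codon 4.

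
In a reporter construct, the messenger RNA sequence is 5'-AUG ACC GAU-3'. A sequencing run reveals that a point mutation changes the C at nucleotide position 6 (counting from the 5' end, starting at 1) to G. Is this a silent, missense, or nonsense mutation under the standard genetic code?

silent

Position 6 falls in codon 2: ACC → Thr.
After the substitution the codon is ACG → Thr.
Both encode Thr, so the change is synonymous.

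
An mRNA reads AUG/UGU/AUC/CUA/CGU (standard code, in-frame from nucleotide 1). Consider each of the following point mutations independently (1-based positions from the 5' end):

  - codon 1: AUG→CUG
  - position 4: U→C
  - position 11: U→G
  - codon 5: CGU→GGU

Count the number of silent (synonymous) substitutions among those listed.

Codon 1: AUG (Met) → CUG (Leu) — missense.
Codon 2: UGU (Cys) → CGU (Arg) — missense.
Codon 4: CUA (Leu) → CGA (Arg) — missense.
Codon 5: CGU (Arg) → GGU (Gly) — missense.
Synonymous: 0 of 4.

0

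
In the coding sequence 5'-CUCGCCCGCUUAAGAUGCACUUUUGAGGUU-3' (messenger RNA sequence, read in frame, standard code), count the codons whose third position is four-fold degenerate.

5

Codon 1 CUC (Leu): third position 4-fold.
Codon 2 GCC (Ala): third position 4-fold.
Codon 3 CGC (Arg): third position 4-fold.
Codon 4 UUA (Leu): third position 2-fold.
Codon 5 AGA (Arg): third position 2-fold.
Codon 6 UGC (Cys): third position 2-fold.
Codon 7 ACU (Thr): third position 4-fold.
Codon 8 UUU (Phe): third position 2-fold.
Codon 9 GAG (Glu): third position 2-fold.
Codon 10 GUU (Val): third position 4-fold.
Four-fold degenerate third positions: 5.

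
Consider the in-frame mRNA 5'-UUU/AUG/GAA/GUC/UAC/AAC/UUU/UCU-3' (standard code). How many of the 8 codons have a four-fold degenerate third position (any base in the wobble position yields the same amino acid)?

Codon 1 UUU (Phe): third position 2-fold.
Codon 2 AUG (Met): third position 1-fold.
Codon 3 GAA (Glu): third position 2-fold.
Codon 4 GUC (Val): third position 4-fold.
Codon 5 UAC (Tyr): third position 2-fold.
Codon 6 AAC (Asn): third position 2-fold.
Codon 7 UUU (Phe): third position 2-fold.
Codon 8 UCU (Ser): third position 4-fold.
Four-fold degenerate third positions: 2.

2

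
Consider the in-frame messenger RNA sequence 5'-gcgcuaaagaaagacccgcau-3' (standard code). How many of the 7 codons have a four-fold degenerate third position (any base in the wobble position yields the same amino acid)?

3

Codon 1 GCG (Ala): third position 4-fold.
Codon 2 CUA (Leu): third position 4-fold.
Codon 3 AAG (Lys): third position 2-fold.
Codon 4 AAA (Lys): third position 2-fold.
Codon 5 GAC (Asp): third position 2-fold.
Codon 6 CCG (Pro): third position 4-fold.
Codon 7 CAU (His): third position 2-fold.
Four-fold degenerate third positions: 3.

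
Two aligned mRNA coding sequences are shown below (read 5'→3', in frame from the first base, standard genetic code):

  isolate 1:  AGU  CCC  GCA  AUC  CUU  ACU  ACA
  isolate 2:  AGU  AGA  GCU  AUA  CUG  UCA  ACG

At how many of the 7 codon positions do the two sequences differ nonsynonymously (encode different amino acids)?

2

Codon 1: AGU Ser / AGU Ser — identical.
Codon 2: CCC Pro / AGA Arg — nonsynonymous.
Codon 3: GCA Ala / GCU Ala — synonymous.
Codon 4: AUC Ile / AUA Ile — synonymous.
Codon 5: CUU Leu / CUG Leu — synonymous.
Codon 6: ACU Thr / UCA Ser — nonsynonymous.
Codon 7: ACA Thr / ACG Thr — synonymous.
Nonsynonymous differences: 2.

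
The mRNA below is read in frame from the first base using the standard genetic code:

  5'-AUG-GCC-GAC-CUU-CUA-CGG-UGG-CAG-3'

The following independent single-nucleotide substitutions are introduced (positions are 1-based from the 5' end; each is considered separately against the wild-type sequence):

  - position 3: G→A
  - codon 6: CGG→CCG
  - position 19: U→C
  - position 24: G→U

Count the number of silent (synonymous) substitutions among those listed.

0

Codon 1: AUG (Met) → AUA (Ile) — missense.
Codon 6: CGG (Arg) → CCG (Pro) — missense.
Codon 7: UGG (Trp) → CGG (Arg) — missense.
Codon 8: CAG (Gln) → CAU (His) — missense.
Synonymous: 0 of 4.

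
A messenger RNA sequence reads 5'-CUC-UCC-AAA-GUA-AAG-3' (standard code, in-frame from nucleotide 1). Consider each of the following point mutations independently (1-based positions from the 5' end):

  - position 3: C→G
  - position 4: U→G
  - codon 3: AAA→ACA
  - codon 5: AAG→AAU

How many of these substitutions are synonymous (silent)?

1

Codon 1: CUC (Leu) → CUG (Leu) — synonymous.
Codon 2: UCC (Ser) → GCC (Ala) — missense.
Codon 3: AAA (Lys) → ACA (Thr) — missense.
Codon 5: AAG (Lys) → AAU (Asn) — missense.
Synonymous: 1 of 4.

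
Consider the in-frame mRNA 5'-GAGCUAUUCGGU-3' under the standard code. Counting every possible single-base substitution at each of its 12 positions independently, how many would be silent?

Codon 1 (GAG, Glu): 1 synonymous substitution.
Codon 2 (CUA, Leu): 4 synonymous substitutions.
Codon 3 (UUC, Phe): 1 synonymous substitution.
Codon 4 (GGU, Gly): 3 synonymous substitutions.
Total: 1 + 4 + 1 + 3 = 9.

9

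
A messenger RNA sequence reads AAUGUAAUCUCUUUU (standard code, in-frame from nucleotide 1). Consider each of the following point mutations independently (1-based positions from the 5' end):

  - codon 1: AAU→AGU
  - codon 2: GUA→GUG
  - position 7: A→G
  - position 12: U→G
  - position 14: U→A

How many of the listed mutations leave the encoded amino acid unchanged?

2

Codon 1: AAU (Asn) → AGU (Ser) — missense.
Codon 2: GUA (Val) → GUG (Val) — synonymous.
Codon 3: AUC (Ile) → GUC (Val) — missense.
Codon 4: UCU (Ser) → UCG (Ser) — synonymous.
Codon 5: UUU (Phe) → UAU (Tyr) — missense.
Synonymous: 2 of 5.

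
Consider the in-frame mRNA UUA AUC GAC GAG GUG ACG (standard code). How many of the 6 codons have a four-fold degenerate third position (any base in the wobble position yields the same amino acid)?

Codon 1 UUA (Leu): third position 2-fold.
Codon 2 AUC (Ile): third position 3-fold.
Codon 3 GAC (Asp): third position 2-fold.
Codon 4 GAG (Glu): third position 2-fold.
Codon 5 GUG (Val): third position 4-fold.
Codon 6 ACG (Thr): third position 4-fold.
Four-fold degenerate third positions: 2.

2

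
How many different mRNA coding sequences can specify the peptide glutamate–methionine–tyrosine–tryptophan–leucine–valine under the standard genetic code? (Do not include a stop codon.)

Glu: 2 codons.
Met: 1 codon.
Tyr: 2 codons.
Trp: 1 codon.
Leu: 6 codons.
Val: 4 codons.
2 × 1 × 2 × 1 × 6 × 4 = 96.

96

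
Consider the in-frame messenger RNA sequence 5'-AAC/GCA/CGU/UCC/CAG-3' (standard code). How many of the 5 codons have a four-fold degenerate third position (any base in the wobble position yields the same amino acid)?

Codon 1 AAC (Asn): third position 2-fold.
Codon 2 GCA (Ala): third position 4-fold.
Codon 3 CGU (Arg): third position 4-fold.
Codon 4 UCC (Ser): third position 4-fold.
Codon 5 CAG (Gln): third position 2-fold.
Four-fold degenerate third positions: 3.

3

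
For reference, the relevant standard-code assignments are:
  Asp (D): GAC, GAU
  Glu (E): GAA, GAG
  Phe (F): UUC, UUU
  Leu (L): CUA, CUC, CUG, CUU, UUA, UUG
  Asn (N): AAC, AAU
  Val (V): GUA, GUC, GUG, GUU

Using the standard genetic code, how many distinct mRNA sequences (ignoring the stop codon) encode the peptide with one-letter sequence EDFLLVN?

Glu: 2 codons.
Asp: 2 codons.
Phe: 2 codons.
Leu: 6 codons.
Leu: 6 codons.
Val: 4 codons.
Asn: 2 codons.
2 × 2 × 2 × 6 × 6 × 4 × 2 = 2304.

2304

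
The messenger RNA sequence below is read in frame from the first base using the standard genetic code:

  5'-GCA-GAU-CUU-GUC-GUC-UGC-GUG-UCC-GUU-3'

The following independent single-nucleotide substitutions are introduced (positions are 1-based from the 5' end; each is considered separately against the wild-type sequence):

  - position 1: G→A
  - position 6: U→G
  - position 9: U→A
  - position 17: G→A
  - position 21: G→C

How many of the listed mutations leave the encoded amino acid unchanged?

Codon 1: GCA (Ala) → ACA (Thr) — missense.
Codon 2: GAU (Asp) → GAG (Glu) — missense.
Codon 3: CUU (Leu) → CUA (Leu) — synonymous.
Codon 6: UGC (Cys) → UAC (Tyr) — missense.
Codon 7: GUG (Val) → GUC (Val) — synonymous.
Synonymous: 2 of 5.

2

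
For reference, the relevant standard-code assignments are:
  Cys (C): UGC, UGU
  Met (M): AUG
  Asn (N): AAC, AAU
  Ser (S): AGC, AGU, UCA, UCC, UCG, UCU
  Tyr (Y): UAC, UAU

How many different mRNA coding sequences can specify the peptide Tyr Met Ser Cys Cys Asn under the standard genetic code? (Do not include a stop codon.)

Tyr: 2 codons.
Met: 1 codon.
Ser: 6 codons.
Cys: 2 codons.
Cys: 2 codons.
Asn: 2 codons.
2 × 1 × 6 × 2 × 2 × 2 = 96.

96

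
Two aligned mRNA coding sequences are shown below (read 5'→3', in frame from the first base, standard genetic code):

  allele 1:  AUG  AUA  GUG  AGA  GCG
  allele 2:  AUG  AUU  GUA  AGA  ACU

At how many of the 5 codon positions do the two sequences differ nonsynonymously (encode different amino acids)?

Codon 1: AUG Met / AUG Met — identical.
Codon 2: AUA Ile / AUU Ile — synonymous.
Codon 3: GUG Val / GUA Val — synonymous.
Codon 4: AGA Arg / AGA Arg — identical.
Codon 5: GCG Ala / ACU Thr — nonsynonymous.
Nonsynonymous differences: 1.

1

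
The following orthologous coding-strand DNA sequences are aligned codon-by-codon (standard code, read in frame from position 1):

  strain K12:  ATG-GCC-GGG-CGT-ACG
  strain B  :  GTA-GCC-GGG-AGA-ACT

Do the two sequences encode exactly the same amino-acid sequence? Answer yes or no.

Codon 1: ATG Met / GTA Val — nonsynonymous.
Codon 2: GCC Ala / GCC Ala — identical.
Codon 3: GGG Gly / GGG Gly — identical.
Codon 4: CGT Arg / AGA Arg — synonymous.
Codon 5: ACG Thr / ACT Thr — synonymous.
Nonsynonymous differences: 1 → different protein.

no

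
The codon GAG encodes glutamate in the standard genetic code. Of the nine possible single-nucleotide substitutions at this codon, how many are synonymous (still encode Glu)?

Position 1: none → 0 synonymous.
Position 2: none → 0 synonymous.
Position 3: GAA → 1 synonymous.
Total: 0 + 0 + 1 = 1.

1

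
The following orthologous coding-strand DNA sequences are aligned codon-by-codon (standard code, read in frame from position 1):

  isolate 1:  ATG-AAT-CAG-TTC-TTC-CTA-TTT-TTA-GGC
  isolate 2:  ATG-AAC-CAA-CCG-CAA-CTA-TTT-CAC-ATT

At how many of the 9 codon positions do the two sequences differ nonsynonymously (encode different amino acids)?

Codon 1: ATG Met / ATG Met — identical.
Codon 2: AAT Asn / AAC Asn — synonymous.
Codon 3: CAG Gln / CAA Gln — synonymous.
Codon 4: TTC Phe / CCG Pro — nonsynonymous.
Codon 5: TTC Phe / CAA Gln — nonsynonymous.
Codon 6: CTA Leu / CTA Leu — identical.
Codon 7: TTT Phe / TTT Phe — identical.
Codon 8: TTA Leu / CAC His — nonsynonymous.
Codon 9: GGC Gly / ATT Ile — nonsynonymous.
Nonsynonymous differences: 4.

4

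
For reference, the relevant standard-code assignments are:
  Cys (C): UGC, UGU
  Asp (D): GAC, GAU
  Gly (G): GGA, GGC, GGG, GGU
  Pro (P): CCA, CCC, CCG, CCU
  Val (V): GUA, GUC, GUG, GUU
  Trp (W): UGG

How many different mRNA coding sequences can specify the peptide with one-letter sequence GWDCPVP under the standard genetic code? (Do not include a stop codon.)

1024

Gly: 4 codons.
Trp: 1 codon.
Asp: 2 codons.
Cys: 2 codons.
Pro: 4 codons.
Val: 4 codons.
Pro: 4 codons.
4 × 1 × 2 × 2 × 4 × 4 × 4 = 1024.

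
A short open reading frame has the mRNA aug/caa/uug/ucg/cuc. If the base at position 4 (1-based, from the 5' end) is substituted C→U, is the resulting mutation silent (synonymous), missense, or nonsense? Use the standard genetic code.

nonsense

Position 4 falls in codon 2: CAA → Gln.
After the substitution the codon is UAA → Stop.
The new codon is a stop codon, so this is a nonsense mutation.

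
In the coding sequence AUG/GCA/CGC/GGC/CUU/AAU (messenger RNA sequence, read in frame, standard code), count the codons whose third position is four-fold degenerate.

Codon 1 AUG (Met): third position 1-fold.
Codon 2 GCA (Ala): third position 4-fold.
Codon 3 CGC (Arg): third position 4-fold.
Codon 4 GGC (Gly): third position 4-fold.
Codon 5 CUU (Leu): third position 4-fold.
Codon 6 AAU (Asn): third position 2-fold.
Four-fold degenerate third positions: 4.

4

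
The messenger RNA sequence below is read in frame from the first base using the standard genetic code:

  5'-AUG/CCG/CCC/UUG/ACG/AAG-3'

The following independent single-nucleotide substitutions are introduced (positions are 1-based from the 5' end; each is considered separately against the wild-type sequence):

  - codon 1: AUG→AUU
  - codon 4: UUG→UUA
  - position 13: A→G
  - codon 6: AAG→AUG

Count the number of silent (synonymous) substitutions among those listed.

Codon 1: AUG (Met) → AUU (Ile) — missense.
Codon 4: UUG (Leu) → UUA (Leu) — synonymous.
Codon 5: ACG (Thr) → GCG (Ala) — missense.
Codon 6: AAG (Lys) → AUG (Met) — missense.
Synonymous: 1 of 4.

1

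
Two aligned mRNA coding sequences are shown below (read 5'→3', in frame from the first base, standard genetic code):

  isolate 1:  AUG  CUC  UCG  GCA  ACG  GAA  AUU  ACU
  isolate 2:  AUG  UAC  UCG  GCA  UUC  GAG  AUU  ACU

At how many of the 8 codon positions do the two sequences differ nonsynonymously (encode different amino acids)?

2

Codon 1: AUG Met / AUG Met — identical.
Codon 2: CUC Leu / UAC Tyr — nonsynonymous.
Codon 3: UCG Ser / UCG Ser — identical.
Codon 4: GCA Ala / GCA Ala — identical.
Codon 5: ACG Thr / UUC Phe — nonsynonymous.
Codon 6: GAA Glu / GAG Glu — synonymous.
Codon 7: AUU Ile / AUU Ile — identical.
Codon 8: ACU Thr / ACU Thr — identical.
Nonsynonymous differences: 2.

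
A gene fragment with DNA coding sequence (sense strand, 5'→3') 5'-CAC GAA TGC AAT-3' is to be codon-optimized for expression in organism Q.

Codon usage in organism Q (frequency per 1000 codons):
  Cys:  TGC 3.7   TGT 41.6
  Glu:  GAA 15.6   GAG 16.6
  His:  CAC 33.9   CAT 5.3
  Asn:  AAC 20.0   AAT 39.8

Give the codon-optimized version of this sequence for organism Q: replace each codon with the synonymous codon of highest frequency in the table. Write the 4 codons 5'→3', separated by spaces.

CAC GAG TGT AAT

Codon 1 (His): best is CAC at 33.9.
Codon 2 (Glu): best is GAG at 16.6.
Codon 3 (Cys): best is TGT at 41.6.
Codon 4 (Asn): best is AAT at 39.8.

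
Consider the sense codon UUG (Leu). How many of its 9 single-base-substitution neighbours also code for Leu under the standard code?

2

Position 1: CUG → 1 synonymous.
Position 2: none → 0 synonymous.
Position 3: UUA → 1 synonymous.
Total: 1 + 0 + 1 = 2.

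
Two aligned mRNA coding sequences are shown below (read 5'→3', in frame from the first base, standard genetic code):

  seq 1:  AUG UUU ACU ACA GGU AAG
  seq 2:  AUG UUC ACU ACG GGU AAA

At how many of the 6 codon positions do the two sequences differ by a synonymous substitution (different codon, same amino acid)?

Codon 1: AUG Met / AUG Met — identical.
Codon 2: UUU Phe / UUC Phe — synonymous.
Codon 3: ACU Thr / ACU Thr — identical.
Codon 4: ACA Thr / ACG Thr — synonymous.
Codon 5: GGU Gly / GGU Gly — identical.
Codon 6: AAG Lys / AAA Lys — synonymous.
Synonymous differences: 3.

3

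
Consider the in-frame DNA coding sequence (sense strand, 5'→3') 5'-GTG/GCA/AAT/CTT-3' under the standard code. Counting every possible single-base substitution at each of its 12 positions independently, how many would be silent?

Codon 1 (GTG, Val): 3 synonymous substitutions.
Codon 2 (GCA, Ala): 3 synonymous substitutions.
Codon 3 (AAT, Asn): 1 synonymous substitution.
Codon 4 (CTT, Leu): 3 synonymous substitutions.
Total: 3 + 3 + 1 + 3 = 10.

10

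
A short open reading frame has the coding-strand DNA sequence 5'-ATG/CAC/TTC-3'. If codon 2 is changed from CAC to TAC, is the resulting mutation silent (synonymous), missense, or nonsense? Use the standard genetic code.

missense

Position 4 falls in codon 2: CAC → His.
After the substitution the codon is TAC → Tyr.
His ≠ Tyr, so this is a missense mutation.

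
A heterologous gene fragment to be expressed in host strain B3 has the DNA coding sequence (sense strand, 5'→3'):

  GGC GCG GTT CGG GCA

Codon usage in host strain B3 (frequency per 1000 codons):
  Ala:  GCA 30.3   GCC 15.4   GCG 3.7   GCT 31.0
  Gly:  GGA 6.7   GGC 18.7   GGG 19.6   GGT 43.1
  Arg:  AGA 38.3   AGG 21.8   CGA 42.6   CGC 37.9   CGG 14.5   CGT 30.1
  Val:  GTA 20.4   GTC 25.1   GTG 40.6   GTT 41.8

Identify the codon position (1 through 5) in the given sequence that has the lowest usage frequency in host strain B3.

2

Codon 1 GGC (Gly): 18.7 per 1000.
Codon 2 GCG (Ala): 3.7 per 1000.
Codon 3 GTT (Val): 41.8 per 1000.
Codon 4 CGG (Arg): 14.5 per 1000.
Codon 5 GCA (Ala): 30.3 per 1000.
Lowest frequency is 3.7 at codon 2.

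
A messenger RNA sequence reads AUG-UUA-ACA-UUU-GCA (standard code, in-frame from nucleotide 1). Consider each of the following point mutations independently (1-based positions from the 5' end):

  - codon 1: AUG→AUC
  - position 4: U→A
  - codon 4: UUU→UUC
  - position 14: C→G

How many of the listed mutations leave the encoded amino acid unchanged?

Codon 1: AUG (Met) → AUC (Ile) — missense.
Codon 2: UUA (Leu) → AUA (Ile) — missense.
Codon 4: UUU (Phe) → UUC (Phe) — synonymous.
Codon 5: GCA (Ala) → GGA (Gly) — missense.
Synonymous: 1 of 4.

1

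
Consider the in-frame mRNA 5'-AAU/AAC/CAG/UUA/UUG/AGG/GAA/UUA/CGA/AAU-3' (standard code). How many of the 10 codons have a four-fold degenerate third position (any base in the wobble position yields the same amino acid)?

1

Codon 1 AAU (Asn): third position 2-fold.
Codon 2 AAC (Asn): third position 2-fold.
Codon 3 CAG (Gln): third position 2-fold.
Codon 4 UUA (Leu): third position 2-fold.
Codon 5 UUG (Leu): third position 2-fold.
Codon 6 AGG (Arg): third position 2-fold.
Codon 7 GAA (Glu): third position 2-fold.
Codon 8 UUA (Leu): third position 2-fold.
Codon 9 CGA (Arg): third position 4-fold.
Codon 10 AAU (Asn): third position 2-fold.
Four-fold degenerate third positions: 1.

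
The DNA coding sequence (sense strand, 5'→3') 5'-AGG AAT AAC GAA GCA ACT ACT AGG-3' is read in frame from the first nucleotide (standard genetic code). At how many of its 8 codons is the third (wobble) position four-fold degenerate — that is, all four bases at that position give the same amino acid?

3

Codon 1 AGG (Arg): third position 2-fold.
Codon 2 AAT (Asn): third position 2-fold.
Codon 3 AAC (Asn): third position 2-fold.
Codon 4 GAA (Glu): third position 2-fold.
Codon 5 GCA (Ala): third position 4-fold.
Codon 6 ACT (Thr): third position 4-fold.
Codon 7 ACT (Thr): third position 4-fold.
Codon 8 AGG (Arg): third position 2-fold.
Four-fold degenerate third positions: 3.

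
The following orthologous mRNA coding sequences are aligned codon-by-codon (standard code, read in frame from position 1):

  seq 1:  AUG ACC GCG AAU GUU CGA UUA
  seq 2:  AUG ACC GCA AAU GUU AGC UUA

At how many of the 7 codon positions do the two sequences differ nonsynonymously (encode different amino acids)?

Codon 1: AUG Met / AUG Met — identical.
Codon 2: ACC Thr / ACC Thr — identical.
Codon 3: GCG Ala / GCA Ala — synonymous.
Codon 4: AAU Asn / AAU Asn — identical.
Codon 5: GUU Val / GUU Val — identical.
Codon 6: CGA Arg / AGC Ser — nonsynonymous.
Codon 7: UUA Leu / UUA Leu — identical.
Nonsynonymous differences: 1.

1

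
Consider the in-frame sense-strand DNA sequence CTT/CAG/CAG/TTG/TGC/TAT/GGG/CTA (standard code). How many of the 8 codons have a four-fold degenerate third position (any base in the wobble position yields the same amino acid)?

Codon 1 CTT (Leu): third position 4-fold.
Codon 2 CAG (Gln): third position 2-fold.
Codon 3 CAG (Gln): third position 2-fold.
Codon 4 TTG (Leu): third position 2-fold.
Codon 5 TGC (Cys): third position 2-fold.
Codon 6 TAT (Tyr): third position 2-fold.
Codon 7 GGG (Gly): third position 4-fold.
Codon 8 CTA (Leu): third position 4-fold.
Four-fold degenerate third positions: 3.

3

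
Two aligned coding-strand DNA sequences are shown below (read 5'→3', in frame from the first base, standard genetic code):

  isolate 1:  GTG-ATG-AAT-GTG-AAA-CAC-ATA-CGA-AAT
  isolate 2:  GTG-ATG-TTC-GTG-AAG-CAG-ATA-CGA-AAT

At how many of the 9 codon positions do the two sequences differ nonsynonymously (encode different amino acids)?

2

Codon 1: GTG Val / GTG Val — identical.
Codon 2: ATG Met / ATG Met — identical.
Codon 3: AAT Asn / TTC Phe — nonsynonymous.
Codon 4: GTG Val / GTG Val — identical.
Codon 5: AAA Lys / AAG Lys — synonymous.
Codon 6: CAC His / CAG Gln — nonsynonymous.
Codon 7: ATA Ile / ATA Ile — identical.
Codon 8: CGA Arg / CGA Arg — identical.
Codon 9: AAT Asn / AAT Asn — identical.
Nonsynonymous differences: 2.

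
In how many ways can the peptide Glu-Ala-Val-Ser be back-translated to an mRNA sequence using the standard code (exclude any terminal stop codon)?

192

Glu: 2 codons.
Ala: 4 codons.
Val: 4 codons.
Ser: 6 codons.
2 × 4 × 4 × 6 = 192.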